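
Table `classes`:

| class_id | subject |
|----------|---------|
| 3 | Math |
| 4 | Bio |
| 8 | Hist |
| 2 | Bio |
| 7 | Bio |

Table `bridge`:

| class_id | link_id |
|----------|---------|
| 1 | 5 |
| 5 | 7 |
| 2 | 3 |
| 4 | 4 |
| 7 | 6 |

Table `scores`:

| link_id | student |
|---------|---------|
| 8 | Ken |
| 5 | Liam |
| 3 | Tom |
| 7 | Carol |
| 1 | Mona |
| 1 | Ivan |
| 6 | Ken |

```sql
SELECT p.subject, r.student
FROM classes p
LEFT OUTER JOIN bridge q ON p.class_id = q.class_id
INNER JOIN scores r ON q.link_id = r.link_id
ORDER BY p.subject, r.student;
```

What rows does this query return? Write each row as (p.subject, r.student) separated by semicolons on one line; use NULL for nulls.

(Bio, Ken); (Bio, Tom)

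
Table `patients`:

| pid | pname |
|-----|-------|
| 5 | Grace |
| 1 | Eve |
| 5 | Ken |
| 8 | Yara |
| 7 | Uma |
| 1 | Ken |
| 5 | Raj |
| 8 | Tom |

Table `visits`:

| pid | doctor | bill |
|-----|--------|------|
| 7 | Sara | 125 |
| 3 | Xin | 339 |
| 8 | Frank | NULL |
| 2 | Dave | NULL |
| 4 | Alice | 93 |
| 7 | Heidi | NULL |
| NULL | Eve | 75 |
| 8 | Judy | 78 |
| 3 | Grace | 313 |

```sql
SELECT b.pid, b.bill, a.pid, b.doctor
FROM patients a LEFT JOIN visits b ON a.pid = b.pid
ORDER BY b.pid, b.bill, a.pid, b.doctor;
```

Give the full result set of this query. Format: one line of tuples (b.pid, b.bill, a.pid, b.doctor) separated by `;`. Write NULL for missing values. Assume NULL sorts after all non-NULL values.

(7, 125, 7, Sara); (7, NULL, 7, Heidi); (8, 78, 8, Judy); (8, 78, 8, Judy); (8, NULL, 8, Frank); (8, NULL, 8, Frank); (NULL, NULL, 1, NULL); (NULL, NULL, 1, NULL); (NULL, NULL, 5, NULL); (NULL, NULL, 5, NULL); (NULL, NULL, 5, NULL)

LEFT JOIN keeps every row from `patients`; unmatched rows get NULL for `visits`'s columns.
Matching on a.pid = b.pid. A NULL in a compared column never satisfies the condition.
Matched pairs: 6; unmatched a rows kept: 5.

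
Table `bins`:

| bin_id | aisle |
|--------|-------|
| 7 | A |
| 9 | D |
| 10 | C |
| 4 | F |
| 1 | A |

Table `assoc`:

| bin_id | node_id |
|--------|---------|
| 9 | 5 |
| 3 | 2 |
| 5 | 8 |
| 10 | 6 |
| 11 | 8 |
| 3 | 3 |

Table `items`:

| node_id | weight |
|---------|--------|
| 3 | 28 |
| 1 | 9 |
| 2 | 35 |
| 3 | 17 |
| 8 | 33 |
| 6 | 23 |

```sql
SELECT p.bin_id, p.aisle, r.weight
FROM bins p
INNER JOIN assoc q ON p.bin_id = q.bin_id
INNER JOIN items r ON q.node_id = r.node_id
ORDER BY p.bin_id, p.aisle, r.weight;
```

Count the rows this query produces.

Step 1 — p INNER JOIN q on bin_id → 2 row(s).
Then INNER JOIN `items r` on node_id: keep only rows whose q.node_id appears in r.
Result: 1 row(s).

1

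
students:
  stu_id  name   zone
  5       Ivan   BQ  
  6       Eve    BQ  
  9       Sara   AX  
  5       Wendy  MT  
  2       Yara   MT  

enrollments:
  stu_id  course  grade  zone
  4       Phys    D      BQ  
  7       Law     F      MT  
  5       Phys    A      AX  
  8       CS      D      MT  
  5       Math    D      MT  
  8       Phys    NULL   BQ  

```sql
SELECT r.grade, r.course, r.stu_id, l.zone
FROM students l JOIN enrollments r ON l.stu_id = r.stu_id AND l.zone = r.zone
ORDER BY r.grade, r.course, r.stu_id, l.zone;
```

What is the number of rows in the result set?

INNER JOIN keeps only pairs where the ON condition holds.
Matching on l.stu_id = r.stu_id AND l.zone = r.zone.
- stu_id=5, zone=BQ: no matching r row, dropped.
- stu_id=6, zone=BQ: no matching r row, dropped.
- stu_id=9, zone=AX: no matching r row, dropped.
- stu_id=5, zone=MT: 1 matching r row(s), so 1 row(s) emitted.
- stu_id=2, zone=MT: no matching r row, dropped.
Total: 1 rows.

1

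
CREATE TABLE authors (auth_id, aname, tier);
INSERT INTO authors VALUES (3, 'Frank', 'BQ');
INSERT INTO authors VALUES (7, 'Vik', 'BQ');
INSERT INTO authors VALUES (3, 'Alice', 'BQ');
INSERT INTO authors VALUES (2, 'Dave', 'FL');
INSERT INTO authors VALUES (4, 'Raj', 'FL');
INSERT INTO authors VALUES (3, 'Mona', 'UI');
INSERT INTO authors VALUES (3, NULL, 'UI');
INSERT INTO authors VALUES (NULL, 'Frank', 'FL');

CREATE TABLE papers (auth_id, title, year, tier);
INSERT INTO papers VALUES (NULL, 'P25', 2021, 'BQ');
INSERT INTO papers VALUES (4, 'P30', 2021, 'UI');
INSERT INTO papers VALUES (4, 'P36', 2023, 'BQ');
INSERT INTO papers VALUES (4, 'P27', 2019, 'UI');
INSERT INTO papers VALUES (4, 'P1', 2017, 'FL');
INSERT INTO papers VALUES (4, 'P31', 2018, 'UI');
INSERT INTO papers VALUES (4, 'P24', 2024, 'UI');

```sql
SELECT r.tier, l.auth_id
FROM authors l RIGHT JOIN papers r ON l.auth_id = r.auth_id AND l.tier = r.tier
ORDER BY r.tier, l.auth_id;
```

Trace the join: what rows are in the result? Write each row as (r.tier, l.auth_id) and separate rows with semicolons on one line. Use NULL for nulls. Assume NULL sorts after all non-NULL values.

RIGHT JOIN keeps every row from `papers`; unmatched rows get NULL for `authors`'s columns.
Matching on l.auth_id = r.auth_id AND l.tier = r.tier. A NULL in a compared column never satisfies the condition.
Matched pairs: 1; unmatched r rows kept: 6.

(BQ, NULL); (BQ, NULL); (FL, 4); (UI, NULL); (UI, NULL); (UI, NULL); (UI, NULL)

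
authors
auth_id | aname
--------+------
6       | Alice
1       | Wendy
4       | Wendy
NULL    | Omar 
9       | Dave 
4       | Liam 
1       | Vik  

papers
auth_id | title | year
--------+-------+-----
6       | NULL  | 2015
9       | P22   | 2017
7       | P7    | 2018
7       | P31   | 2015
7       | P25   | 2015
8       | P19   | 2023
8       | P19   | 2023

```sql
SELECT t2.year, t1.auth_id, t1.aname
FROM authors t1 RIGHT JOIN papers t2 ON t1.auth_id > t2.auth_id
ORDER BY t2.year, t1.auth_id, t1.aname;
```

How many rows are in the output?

7

RIGHT JOIN keeps every row from `papers`; unmatched rows get NULL for `authors`'s columns.
Matching on t1.auth_id > t2.auth_id. A NULL in a compared column never satisfies the condition.
Matched pairs: 6; unmatched t2 rows kept: 1.
Total: 6 matched + 1 padded = 7 rows.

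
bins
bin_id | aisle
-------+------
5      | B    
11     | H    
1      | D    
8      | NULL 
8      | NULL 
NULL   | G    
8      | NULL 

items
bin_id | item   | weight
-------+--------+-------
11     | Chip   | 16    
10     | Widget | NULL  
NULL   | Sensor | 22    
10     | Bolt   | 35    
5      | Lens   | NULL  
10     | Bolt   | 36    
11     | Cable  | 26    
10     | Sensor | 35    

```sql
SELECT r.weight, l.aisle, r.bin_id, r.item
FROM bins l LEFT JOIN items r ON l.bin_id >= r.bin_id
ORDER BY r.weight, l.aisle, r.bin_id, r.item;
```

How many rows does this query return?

LEFT JOIN keeps every row from `bins`; unmatched rows get NULL for `items`'s columns.
Matching on l.bin_id >= r.bin_id. A NULL in a compared column never satisfies the condition.
Matched pairs: 11; unmatched l rows kept: 2.
Total: 11 matched + 2 padded = 13 rows.

13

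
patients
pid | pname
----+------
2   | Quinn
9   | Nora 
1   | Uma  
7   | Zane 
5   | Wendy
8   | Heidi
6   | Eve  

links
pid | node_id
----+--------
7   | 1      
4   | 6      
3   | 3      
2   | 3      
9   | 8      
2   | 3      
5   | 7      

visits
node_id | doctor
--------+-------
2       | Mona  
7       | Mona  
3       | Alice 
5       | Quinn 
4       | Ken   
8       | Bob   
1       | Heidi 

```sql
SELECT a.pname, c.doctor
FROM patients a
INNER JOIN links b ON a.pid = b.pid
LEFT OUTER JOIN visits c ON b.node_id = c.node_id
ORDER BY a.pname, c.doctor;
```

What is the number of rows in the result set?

5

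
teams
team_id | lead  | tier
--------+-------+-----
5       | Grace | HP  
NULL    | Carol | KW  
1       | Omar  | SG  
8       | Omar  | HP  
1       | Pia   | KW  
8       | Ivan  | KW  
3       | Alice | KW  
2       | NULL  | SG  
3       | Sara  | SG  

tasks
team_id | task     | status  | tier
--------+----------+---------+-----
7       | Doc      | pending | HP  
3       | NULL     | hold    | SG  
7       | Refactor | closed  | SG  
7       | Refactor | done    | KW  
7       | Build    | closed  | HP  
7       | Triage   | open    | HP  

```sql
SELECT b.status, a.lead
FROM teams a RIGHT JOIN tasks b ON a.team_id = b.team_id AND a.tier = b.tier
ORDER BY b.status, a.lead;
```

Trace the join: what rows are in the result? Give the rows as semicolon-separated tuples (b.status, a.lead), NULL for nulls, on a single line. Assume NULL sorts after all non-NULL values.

(closed, NULL); (closed, NULL); (done, NULL); (hold, Sara); (open, NULL); (pending, NULL)

RIGHT JOIN keeps every row from `tasks`; unmatched rows get NULL for `teams`'s columns.
Matching on a.team_id = b.team_id AND a.tier = b.tier. A NULL in a compared column never satisfies the condition.
Matched pairs: 1; unmatched b rows kept: 5.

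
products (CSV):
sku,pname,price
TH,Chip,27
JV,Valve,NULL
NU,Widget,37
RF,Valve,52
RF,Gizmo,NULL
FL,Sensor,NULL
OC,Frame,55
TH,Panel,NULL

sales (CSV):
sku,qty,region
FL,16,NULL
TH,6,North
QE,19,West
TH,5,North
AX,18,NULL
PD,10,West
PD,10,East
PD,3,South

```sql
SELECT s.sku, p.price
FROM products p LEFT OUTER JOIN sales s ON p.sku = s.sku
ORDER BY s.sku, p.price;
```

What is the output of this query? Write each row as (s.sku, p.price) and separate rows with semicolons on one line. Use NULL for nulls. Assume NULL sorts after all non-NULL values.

(FL, NULL); (TH, 27); (TH, 27); (TH, NULL); (TH, NULL); (NULL, 37); (NULL, 52); (NULL, 55); (NULL, NULL); (NULL, NULL)

LEFT JOIN keeps every row from `products`; unmatched rows get NULL for `sales`'s columns.
Matching on p.sku = s.sku.
Matched pairs: 5; unmatched p rows kept: 5.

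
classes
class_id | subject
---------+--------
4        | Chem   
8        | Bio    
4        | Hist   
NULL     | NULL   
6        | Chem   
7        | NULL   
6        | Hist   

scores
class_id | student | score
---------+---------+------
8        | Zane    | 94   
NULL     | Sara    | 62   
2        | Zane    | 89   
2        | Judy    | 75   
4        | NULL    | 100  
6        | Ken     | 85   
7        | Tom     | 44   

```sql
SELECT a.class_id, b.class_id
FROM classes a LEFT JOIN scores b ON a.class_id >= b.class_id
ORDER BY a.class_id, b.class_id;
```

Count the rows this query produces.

LEFT JOIN keeps every row from `classes`; unmatched rows get NULL for `scores`'s columns.
Matching on a.class_id >= b.class_id. A NULL in a compared column never satisfies the condition.
Matched pairs: 25; unmatched a rows kept: 1.
Total: 25 matched + 1 padded = 26 rows.

26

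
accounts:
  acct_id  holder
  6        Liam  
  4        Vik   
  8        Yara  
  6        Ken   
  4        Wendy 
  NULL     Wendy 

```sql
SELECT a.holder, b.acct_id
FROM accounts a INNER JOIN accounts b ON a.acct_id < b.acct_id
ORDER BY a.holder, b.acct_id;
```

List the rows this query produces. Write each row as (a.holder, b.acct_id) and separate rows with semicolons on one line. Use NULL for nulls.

(Ken, 8); (Liam, 8); (Vik, 6); (Vik, 6); (Vik, 8); (Wendy, 6); (Wendy, 6); (Wendy, 8)

INNER JOIN keeps only pairs where the ON condition holds.
Matching on a.acct_id < b.acct_id. A NULL in a compared column never satisfies the condition.
- a[0] acct_id=6 → 1 match(es) in b → 1 row(s).
- a[1] acct_id=4 → 3 match(es) in b → 3 row(s).
- a[2] acct_id=8 → no match; dropped.
- a[3] acct_id=6 → 1 match(es) in b → 1 row(s).
- a[4] acct_id=4 → 3 match(es) in b → 3 row(s).
- a[5] acct_id=NULL → no match; dropped.
After projecting and ordering:
a.holder | b.acct_id
Ken | 8
Liam | 8
Vik | 6
Vik | 6
Vik | 8
Wendy | 6
Wendy | 6
Wendy | 8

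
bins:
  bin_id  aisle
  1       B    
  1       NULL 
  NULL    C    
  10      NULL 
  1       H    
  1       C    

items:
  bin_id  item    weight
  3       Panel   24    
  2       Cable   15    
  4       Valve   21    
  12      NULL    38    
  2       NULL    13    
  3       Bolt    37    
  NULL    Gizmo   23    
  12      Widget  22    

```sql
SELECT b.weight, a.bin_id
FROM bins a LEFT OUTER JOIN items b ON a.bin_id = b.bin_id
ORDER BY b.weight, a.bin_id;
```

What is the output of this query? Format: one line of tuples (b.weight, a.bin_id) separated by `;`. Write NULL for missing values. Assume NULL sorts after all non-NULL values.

(NULL, 1); (NULL, 1); (NULL, 1); (NULL, 1); (NULL, 10); (NULL, NULL)

LEFT JOIN keeps every row from `bins`; unmatched rows get NULL for `items`'s columns.
Matching on a.bin_id = b.bin_id. A NULL in a compared column never satisfies the condition.
- a (bin_id=1) has no partner → padded with NULL.
- a (bin_id=1) has no partner → padded with NULL.
- a (bin_id=NULL) has no partner → padded with NULL.
- a (bin_id=10) has no partner → padded with NULL.
- a (bin_id=1) has no partner → padded with NULL.
- a (bin_id=1) has no partner → padded with NULL.
After projecting and ordering:
b.weight | a.bin_id
NULL | 1
NULL | 1
NULL | 1
NULL | 1
NULL | 10
NULL | NULL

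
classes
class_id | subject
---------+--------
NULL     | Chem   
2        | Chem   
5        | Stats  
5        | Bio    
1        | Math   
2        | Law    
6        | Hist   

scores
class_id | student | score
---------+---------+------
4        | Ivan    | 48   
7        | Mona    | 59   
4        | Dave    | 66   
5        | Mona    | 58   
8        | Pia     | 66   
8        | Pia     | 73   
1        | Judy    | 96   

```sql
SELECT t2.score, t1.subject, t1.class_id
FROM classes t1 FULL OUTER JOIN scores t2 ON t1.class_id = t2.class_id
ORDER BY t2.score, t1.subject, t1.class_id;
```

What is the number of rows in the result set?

12

FULL OUTER JOIN keeps every row from both sides; unmatched rows get NULL for the other side's columns.
Matching on t1.class_id = t2.class_id. A NULL in a compared column never satisfies the condition.
- t1 row (class_id=NULL): no match → kept, t2 columns NULL.
- t1 row (class_id=2): no match → kept, t2 columns NULL.
- t1 row (class_id=5): matches 1 t2 row(s) → 1 output row(s).
- t1 row (class_id=5): matches 1 t2 row(s) → 1 output row(s).
- t1 row (class_id=1): matches 1 t2 row(s) → 1 output row(s).
- t1 row (class_id=2): no match → kept, t2 columns NULL.
- t1 row (class_id=6): no match → kept, t2 columns NULL.
- plus 5 unmatched t2 row(s), each kept with NULL t1 columns.
Total: 3 matched + 9 padded = 12 rows.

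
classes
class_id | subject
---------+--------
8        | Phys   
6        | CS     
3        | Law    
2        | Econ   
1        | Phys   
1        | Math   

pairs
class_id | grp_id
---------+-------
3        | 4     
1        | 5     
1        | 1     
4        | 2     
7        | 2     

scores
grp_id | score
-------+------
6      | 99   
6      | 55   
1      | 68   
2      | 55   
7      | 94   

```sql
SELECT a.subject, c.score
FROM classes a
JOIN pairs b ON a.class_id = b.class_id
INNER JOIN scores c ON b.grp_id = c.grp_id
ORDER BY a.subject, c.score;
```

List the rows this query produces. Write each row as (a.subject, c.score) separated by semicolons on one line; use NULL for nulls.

(Math, 68); (Phys, 68)

Step 1 — a INNER JOIN b on class_id → 5 row(s).
Then INNER JOIN `scores c` on grp_id: keep only rows whose b.grp_id appears in c.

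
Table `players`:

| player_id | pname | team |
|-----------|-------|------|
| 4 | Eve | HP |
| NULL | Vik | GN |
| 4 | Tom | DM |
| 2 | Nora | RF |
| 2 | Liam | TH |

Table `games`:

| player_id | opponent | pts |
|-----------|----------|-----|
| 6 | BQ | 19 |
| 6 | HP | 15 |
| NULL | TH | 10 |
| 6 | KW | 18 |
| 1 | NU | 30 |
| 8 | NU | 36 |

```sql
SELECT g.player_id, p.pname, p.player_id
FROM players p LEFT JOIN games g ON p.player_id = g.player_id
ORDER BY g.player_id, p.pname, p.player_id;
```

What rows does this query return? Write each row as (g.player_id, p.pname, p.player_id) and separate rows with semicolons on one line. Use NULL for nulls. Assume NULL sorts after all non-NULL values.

LEFT JOIN keeps every row from `players`; unmatched rows get NULL for `games`'s columns.
Matching on p.player_id = g.player_id. A NULL in a compared column never satisfies the condition.
- p (player_id=4) has no partner → padded with NULL.
- p (player_id=NULL) has no partner → padded with NULL.
- p (player_id=4) has no partner → padded with NULL.
- p (player_id=2) has no partner → padded with NULL.
- p (player_id=2) has no partner → padded with NULL.
After projecting and ordering:
g.player_id | p.pname | p.player_id
NULL | Eve | 4
NULL | Liam | 2
NULL | Nora | 2
NULL | Tom | 4
NULL | Vik | NULL

(NULL, Eve, 4); (NULL, Liam, 2); (NULL, Nora, 2); (NULL, Tom, 4); (NULL, Vik, NULL)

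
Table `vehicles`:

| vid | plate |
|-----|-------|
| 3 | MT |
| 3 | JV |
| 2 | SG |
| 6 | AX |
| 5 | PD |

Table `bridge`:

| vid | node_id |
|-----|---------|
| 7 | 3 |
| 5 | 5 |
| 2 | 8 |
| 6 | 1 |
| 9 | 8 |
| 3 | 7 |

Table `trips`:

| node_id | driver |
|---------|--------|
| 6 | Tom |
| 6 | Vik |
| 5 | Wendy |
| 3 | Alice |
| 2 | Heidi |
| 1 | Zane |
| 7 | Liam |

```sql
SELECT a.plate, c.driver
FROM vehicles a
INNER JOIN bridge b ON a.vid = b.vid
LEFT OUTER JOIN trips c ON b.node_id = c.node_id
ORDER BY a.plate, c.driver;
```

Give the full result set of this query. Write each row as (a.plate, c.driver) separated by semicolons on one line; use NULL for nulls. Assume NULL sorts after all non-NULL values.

Evaluate left to right. First `vehicles a INNER JOIN bridge b` on vid: 5 row(s).
Then LEFT JOIN `trips c` on node_id: each of those 5 rows is kept; rows whose b.node_id has no match in c get NULL for c's columns.

(AX, Zane); (JV, Liam); (MT, Liam); (PD, Wendy); (SG, NULL)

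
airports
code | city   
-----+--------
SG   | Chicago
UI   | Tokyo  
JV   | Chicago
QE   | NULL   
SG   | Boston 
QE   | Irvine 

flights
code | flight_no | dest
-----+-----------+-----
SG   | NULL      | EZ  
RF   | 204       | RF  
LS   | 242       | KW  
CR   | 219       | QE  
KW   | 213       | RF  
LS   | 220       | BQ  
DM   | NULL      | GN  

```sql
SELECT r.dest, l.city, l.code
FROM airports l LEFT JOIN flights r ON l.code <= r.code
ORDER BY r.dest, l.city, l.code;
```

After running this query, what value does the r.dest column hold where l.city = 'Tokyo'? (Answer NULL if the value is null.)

NULL

LEFT JOIN keeps every row from `airports`; unmatched rows get NULL for `flights`'s columns.
Matching on l.code <= r.code.
- l[0] code=SG → 1 match(es) in r → 1 row(s).
- l[1] code=UI → no match; kept with NULLs on the r side.
- l[2] code=JV → 5 match(es) in r → 5 row(s).
- l[3] code=QE → 2 match(es) in r → 2 row(s).
- l[4] code=SG → 1 match(es) in r → 1 row(s).
- l[5] code=QE → 2 match(es) in r → 2 row(s).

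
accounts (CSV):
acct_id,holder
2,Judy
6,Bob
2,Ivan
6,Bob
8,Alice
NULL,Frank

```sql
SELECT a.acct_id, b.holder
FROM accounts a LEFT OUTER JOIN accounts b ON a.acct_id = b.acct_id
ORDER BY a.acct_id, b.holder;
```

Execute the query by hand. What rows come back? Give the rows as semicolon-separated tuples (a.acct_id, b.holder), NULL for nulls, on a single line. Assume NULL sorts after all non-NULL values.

LEFT JOIN keeps every row from `accounts a`; unmatched rows get NULL for `accounts b`'s columns.
Matching on a.acct_id = b.acct_id. A NULL in a compared column never satisfies the condition.
- a row (acct_id=2): matches 2 b row(s) → 2 output row(s).
- a row (acct_id=6): matches 2 b row(s) → 2 output row(s).
- a row (acct_id=2): matches 2 b row(s) → 2 output row(s).
- a row (acct_id=6): matches 2 b row(s) → 2 output row(s).
- a row (acct_id=8): matches 1 b row(s) → 1 output row(s).
- a row (acct_id=NULL): no match → kept, b columns NULL.
After projecting and ordering:
a.acct_id | b.holder
2 | Ivan
2 | Ivan
2 | Judy
2 | Judy
6 | Bob
6 | Bob
6 | Bob
6 | Bob
8 | Alice
NULL | NULL

(2, Ivan); (2, Ivan); (2, Judy); (2, Judy); (6, Bob); (6, Bob); (6, Bob); (6, Bob); (8, Alice); (NULL, NULL)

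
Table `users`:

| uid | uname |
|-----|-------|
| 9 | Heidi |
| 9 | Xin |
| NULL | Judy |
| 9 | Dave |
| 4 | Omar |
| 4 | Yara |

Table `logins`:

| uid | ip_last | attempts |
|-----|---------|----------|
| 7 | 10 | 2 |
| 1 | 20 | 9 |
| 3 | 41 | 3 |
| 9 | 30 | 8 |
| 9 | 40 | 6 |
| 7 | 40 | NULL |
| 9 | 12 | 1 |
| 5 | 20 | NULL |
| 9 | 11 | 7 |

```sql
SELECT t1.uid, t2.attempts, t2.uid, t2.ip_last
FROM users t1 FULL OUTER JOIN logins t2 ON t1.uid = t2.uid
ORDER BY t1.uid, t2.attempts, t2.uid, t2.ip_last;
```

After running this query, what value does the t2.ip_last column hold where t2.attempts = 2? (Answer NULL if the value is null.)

10

FULL OUTER JOIN keeps every row from both sides; unmatched rows get NULL for the other side's columns.
Matching on t1.uid = t2.uid. A NULL in a compared column never satisfies the condition.
- t1 (uid=9) pairs with 4 row(s) of t2.
- t1 (uid=9) pairs with 4 row(s) of t2.
- t1 (uid=NULL) has no partner → padded with NULL.
- t1 (uid=9) pairs with 4 row(s) of t2.
- t1 (uid=4) has no partner → padded with NULL.
- t1 (uid=4) has no partner → padded with NULL.
- plus 5 unmatched t2 row(s), each kept with NULL t1 columns.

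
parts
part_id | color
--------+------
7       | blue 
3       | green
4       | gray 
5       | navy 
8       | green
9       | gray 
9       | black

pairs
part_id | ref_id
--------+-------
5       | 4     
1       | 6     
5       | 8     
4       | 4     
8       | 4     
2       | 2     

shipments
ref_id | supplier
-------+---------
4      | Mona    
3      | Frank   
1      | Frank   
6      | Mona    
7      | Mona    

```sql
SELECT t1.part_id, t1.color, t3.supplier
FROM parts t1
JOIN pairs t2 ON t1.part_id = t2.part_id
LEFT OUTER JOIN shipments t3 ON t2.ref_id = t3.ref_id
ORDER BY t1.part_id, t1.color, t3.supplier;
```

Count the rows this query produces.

Evaluate left to right. First `parts t1 INNER JOIN pairs t2` on part_id: 4 row(s).
Then LEFT JOIN `shipments t3` on ref_id: each of those 4 rows is kept; rows whose t2.ref_id has no match in t3 get NULL for t3's columns.
Result: 4 row(s).

4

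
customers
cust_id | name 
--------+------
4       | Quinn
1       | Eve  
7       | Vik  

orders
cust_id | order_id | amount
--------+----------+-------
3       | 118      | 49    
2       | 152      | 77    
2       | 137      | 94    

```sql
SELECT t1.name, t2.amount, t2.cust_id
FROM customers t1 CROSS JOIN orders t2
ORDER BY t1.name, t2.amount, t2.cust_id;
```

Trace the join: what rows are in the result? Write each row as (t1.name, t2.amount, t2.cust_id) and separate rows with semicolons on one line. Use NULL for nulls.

(Eve, 49, 3); (Eve, 77, 2); (Eve, 94, 2); (Quinn, 49, 3); (Quinn, 77, 2); (Quinn, 94, 2); (Vik, 49, 3); (Vik, 77, 2); (Vik, 94, 2)

CROSS JOIN pairs every row of `customers` with every row of `orders`: 3 × 3 = 9 rows.
After projecting and ordering:
t1.name | t2.amount | t2.cust_id
Eve | 49 | 3
Eve | 77 | 2
Eve | 94 | 2
Quinn | 49 | 3
Quinn | 77 | 2
Quinn | 94 | 2
Vik | 49 | 3
Vik | 77 | 2
Vik | 94 | 2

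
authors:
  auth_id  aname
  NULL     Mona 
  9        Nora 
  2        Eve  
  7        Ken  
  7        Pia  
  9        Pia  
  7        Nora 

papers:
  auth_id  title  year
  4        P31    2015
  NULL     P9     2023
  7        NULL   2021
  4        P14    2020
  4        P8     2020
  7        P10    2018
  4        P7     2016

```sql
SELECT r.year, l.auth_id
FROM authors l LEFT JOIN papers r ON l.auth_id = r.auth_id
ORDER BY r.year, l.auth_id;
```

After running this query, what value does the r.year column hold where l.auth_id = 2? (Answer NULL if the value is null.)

NULL

LEFT JOIN keeps every row from `authors`; unmatched rows get NULL for `papers`'s columns.
Matching on l.auth_id = r.auth_id. A NULL in a compared column never satisfies the condition.
- auth_id=NULL: no r row matches, row kept with r columns NULL.
- auth_id=9: no r row matches, row kept with r columns NULL.
- auth_id=2: no r row matches, row kept with r columns NULL.
- auth_id=7: 2 matching r row(s), so 2 row(s) emitted.
- auth_id=7: 2 matching r row(s), so 2 row(s) emitted.
- auth_id=9: no r row matches, row kept with r columns NULL.
- auth_id=7: 2 matching r row(s), so 2 row(s) emitted.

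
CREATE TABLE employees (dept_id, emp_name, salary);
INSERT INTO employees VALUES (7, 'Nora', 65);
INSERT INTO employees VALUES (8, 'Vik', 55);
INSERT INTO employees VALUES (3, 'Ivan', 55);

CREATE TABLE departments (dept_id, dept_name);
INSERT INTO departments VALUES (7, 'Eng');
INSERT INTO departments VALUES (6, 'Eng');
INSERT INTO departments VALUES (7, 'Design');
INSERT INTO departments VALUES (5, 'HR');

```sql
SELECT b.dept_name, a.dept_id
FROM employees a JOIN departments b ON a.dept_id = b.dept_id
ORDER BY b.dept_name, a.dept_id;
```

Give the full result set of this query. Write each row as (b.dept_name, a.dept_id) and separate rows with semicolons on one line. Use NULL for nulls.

(Design, 7); (Eng, 7)

INNER JOIN keeps only pairs where the ON condition holds.
Matching on a.dept_id = b.dept_id.
- dept_id=7: 2 matching b row(s), so 2 row(s) emitted.
- dept_id=8: no matching b row, dropped.
- dept_id=3: no matching b row, dropped.
After projecting and ordering:
b.dept_name | a.dept_id
Design | 7
Eng | 7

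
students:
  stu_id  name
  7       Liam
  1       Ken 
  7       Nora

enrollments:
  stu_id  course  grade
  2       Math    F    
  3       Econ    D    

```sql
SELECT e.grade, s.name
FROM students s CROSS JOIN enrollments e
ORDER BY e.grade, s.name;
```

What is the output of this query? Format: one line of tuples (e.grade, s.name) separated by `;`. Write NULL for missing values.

CROSS JOIN pairs every row of `students` with every row of `enrollments`: 3 × 2 = 6 rows.

(D, Ken); (D, Liam); (D, Nora); (F, Ken); (F, Liam); (F, Nora)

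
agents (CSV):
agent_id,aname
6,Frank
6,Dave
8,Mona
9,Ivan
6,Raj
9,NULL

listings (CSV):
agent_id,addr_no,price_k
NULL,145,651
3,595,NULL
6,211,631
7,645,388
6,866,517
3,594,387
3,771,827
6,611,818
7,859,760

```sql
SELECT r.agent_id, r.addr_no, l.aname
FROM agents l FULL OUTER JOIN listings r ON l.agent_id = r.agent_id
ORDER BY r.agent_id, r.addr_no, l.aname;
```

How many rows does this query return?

18

FULL OUTER JOIN keeps every row from both sides; unmatched rows get NULL for the other side's columns.
Matching on l.agent_id = r.agent_id. A NULL in a compared column never satisfies the condition.
- agent_id=6: 3 matching r row(s), so 3 row(s) emitted.
- agent_id=6: 3 matching r row(s), so 3 row(s) emitted.
- agent_id=8: no r row matches, row kept with r columns NULL.
- agent_id=9: no r row matches, row kept with r columns NULL.
- agent_id=6: 3 matching r row(s), so 3 row(s) emitted.
- agent_id=9: no r row matches, row kept with r columns NULL.
- plus 6 unmatched r row(s), each kept with NULL l columns.
Total: 9 matched + 9 padded = 18 rows.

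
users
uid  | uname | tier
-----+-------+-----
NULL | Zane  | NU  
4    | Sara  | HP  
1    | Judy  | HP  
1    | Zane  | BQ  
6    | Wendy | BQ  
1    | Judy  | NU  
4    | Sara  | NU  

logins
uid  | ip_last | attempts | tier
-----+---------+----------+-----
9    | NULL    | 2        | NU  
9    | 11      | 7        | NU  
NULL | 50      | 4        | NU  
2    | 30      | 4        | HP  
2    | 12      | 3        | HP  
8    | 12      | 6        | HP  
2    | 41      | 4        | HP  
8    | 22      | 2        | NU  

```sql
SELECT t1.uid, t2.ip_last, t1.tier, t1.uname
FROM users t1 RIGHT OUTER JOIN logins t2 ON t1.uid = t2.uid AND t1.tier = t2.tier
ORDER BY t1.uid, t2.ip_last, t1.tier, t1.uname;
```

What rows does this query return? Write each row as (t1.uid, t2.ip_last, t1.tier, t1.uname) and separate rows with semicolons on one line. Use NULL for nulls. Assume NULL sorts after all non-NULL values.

RIGHT JOIN keeps every row from `logins`; unmatched rows get NULL for `users`'s columns.
Matching on t1.uid = t2.uid AND t1.tier = t2.tier. A NULL in a compared column never satisfies the condition.
- uid=NULL, tier=NU: no matching t2 row.
- uid=4, tier=HP: no matching t2 row.
- uid=1, tier=HP: no matching t2 row.
- uid=1, tier=BQ: no matching t2 row.
- uid=6, tier=BQ: no matching t2 row.
- uid=1, tier=NU: no matching t2 row.
- uid=4, tier=NU: no matching t2 row.
- plus 8 unmatched t2 row(s), each kept with NULL t1 columns.
After projecting and ordering:
t1.uid | t2.ip_last | t1.tier | t1.uname
NULL | 11 | NULL | NULL
NULL | 12 | NULL | NULL
NULL | 12 | NULL | NULL
NULL | 22 | NULL | NULL
NULL | 30 | NULL | NULL
NULL | 41 | NULL | NULL
NULL | 50 | NULL | NULL
NULL | NULL | NULL | NULL

(NULL, 11, NULL, NULL); (NULL, 12, NULL, NULL); (NULL, 12, NULL, NULL); (NULL, 22, NULL, NULL); (NULL, 30, NULL, NULL); (NULL, 41, NULL, NULL); (NULL, 50, NULL, NULL); (NULL, NULL, NULL, NULL)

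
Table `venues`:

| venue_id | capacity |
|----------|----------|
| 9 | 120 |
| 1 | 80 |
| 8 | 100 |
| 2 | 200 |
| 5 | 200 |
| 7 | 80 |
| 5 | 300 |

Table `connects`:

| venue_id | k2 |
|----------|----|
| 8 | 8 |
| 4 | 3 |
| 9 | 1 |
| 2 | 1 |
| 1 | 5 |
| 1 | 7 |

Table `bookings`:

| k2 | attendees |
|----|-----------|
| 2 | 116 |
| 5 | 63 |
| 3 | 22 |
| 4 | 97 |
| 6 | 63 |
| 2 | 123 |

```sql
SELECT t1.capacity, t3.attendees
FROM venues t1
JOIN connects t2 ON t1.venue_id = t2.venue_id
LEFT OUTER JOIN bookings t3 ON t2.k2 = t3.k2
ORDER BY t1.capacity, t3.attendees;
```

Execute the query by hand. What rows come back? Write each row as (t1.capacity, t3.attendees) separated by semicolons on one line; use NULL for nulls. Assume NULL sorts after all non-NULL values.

(80, 63); (80, NULL); (100, NULL); (120, NULL); (200, NULL)

Step 1 — t1 INNER JOIN t2 on venue_id → 5 row(s).
Then LEFT JOIN `bookings t3` on k2: each of those 5 rows is kept; rows whose t2.k2 has no match in t3 get NULL for t3's columns.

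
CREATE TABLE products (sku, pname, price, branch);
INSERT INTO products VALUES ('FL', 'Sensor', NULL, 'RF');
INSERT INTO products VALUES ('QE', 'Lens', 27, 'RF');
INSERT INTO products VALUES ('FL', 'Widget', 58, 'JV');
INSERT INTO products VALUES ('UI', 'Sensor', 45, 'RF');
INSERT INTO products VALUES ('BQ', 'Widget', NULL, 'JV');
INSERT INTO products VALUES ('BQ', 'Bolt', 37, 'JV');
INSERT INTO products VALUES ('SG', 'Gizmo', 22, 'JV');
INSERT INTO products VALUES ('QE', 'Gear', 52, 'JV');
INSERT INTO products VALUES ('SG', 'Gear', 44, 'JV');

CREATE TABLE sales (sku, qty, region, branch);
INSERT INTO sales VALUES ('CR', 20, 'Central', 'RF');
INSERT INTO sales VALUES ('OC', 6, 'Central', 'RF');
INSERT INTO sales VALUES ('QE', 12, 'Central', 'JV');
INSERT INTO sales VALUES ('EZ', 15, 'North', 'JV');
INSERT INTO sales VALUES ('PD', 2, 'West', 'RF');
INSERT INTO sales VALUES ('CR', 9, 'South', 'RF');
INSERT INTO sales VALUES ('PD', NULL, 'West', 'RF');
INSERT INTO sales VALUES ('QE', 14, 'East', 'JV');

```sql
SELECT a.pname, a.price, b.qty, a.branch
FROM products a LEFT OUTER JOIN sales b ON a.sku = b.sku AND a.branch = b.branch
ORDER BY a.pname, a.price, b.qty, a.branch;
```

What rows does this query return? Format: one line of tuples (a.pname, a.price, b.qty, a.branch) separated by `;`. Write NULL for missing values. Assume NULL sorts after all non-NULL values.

(Bolt, 37, NULL, JV); (Gear, 44, NULL, JV); (Gear, 52, 12, JV); (Gear, 52, 14, JV); (Gizmo, 22, NULL, JV); (Lens, 27, NULL, RF); (Sensor, 45, NULL, RF); (Sensor, NULL, NULL, RF); (Widget, 58, NULL, JV); (Widget, NULL, NULL, JV)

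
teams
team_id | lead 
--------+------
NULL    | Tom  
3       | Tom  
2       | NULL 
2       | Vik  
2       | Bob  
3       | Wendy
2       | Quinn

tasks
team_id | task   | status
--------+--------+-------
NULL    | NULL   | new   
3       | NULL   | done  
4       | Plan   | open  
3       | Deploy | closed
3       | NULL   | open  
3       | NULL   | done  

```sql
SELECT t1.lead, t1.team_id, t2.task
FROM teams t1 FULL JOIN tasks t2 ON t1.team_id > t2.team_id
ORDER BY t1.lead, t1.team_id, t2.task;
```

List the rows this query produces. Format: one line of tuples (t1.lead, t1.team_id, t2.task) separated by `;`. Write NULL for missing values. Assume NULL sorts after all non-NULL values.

FULL OUTER JOIN keeps every row from both sides; unmatched rows get NULL for the other side's columns.
Matching on t1.team_id > t2.team_id. A NULL in a compared column never satisfies the condition.
- t1 (team_id=NULL) has no partner → padded with NULL.
- t1 (team_id=3) has no partner → padded with NULL.
- t1 (team_id=2) has no partner → padded with NULL.
- t1 (team_id=2) has no partner → padded with NULL.
- t1 (team_id=2) has no partner → padded with NULL.
- t1 (team_id=3) has no partner → padded with NULL.
- t1 (team_id=2) has no partner → padded with NULL.
- 6 row(s) from t2 found no t1 partner → padded with NULL.

(Bob, 2, NULL); (Quinn, 2, NULL); (Tom, 3, NULL); (Tom, NULL, NULL); (Vik, 2, NULL); (Wendy, 3, NULL); (NULL, 2, NULL); (NULL, NULL, Deploy); (NULL, NULL, Plan); (NULL, NULL, NULL); (NULL, NULL, NULL); (NULL, NULL, NULL); (NULL, NULL, NULL)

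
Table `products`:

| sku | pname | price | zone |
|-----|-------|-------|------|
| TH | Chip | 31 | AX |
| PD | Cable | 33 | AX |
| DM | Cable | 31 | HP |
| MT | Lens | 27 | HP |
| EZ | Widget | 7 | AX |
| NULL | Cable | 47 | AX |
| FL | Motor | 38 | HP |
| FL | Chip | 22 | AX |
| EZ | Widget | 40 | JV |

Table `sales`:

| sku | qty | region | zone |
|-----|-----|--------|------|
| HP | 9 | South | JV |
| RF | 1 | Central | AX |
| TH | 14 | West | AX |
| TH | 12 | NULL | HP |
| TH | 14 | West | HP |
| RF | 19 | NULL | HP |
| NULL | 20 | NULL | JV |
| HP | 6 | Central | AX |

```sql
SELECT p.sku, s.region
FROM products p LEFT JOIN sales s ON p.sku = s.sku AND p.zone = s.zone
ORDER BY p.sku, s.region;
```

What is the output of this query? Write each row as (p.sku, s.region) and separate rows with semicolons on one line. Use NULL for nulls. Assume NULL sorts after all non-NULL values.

LEFT JOIN keeps every row from `products`; unmatched rows get NULL for `sales`'s columns.
Matching on p.sku = s.sku AND p.zone = s.zone. A NULL in a compared column never satisfies the condition.
- p (sku=TH, zone=AX) pairs with 1 row(s) of s.
- p (sku=PD, zone=AX) has no partner → padded with NULL.
- p (sku=DM, zone=HP) has no partner → padded with NULL.
- p (sku=MT, zone=HP) has no partner → padded with NULL.
- p (sku=EZ, zone=AX) has no partner → padded with NULL.
- p (sku=NULL, zone=AX) has no partner → padded with NULL.
- p (sku=FL, zone=HP) has no partner → padded with NULL.
- p (sku=FL, zone=AX) has no partner → padded with NULL.
- p (sku=EZ, zone=JV) has no partner → padded with NULL.
After projecting and ordering:
p.sku | s.region
DM | NULL
EZ | NULL
EZ | NULL
FL | NULL
FL | NULL
MT | NULL
PD | NULL
TH | West
NULL | NULL

(DM, NULL); (EZ, NULL); (EZ, NULL); (FL, NULL); (FL, NULL); (MT, NULL); (PD, NULL); (TH, West); (NULL, NULL)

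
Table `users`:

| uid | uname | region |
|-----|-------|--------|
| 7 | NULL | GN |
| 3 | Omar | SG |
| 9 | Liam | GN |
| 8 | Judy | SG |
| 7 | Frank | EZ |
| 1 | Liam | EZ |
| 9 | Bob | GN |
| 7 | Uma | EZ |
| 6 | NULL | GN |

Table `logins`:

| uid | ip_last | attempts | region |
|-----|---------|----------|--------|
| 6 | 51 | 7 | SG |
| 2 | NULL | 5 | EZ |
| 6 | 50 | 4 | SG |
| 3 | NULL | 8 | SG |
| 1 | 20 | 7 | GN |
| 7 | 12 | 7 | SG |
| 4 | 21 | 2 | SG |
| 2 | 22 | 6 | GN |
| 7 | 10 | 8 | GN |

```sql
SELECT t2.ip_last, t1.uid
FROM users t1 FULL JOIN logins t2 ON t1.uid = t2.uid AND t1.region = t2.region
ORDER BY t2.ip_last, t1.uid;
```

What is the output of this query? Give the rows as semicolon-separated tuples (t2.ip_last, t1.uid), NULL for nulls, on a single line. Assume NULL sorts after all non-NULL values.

(10, 7); (12, NULL); (20, NULL); (21, NULL); (22, NULL); (50, NULL); (51, NULL); (NULL, 1); (NULL, 3); (NULL, 6); (NULL, 7); (NULL, 7); (NULL, 8); (NULL, 9); (NULL, 9); (NULL, NULL)

FULL OUTER JOIN keeps every row from both sides; unmatched rows get NULL for the other side's columns.
Matching on t1.uid = t2.uid AND t1.region = t2.region.
Matched pairs: 2; unmatched t1 rows kept: 7; unmatched t2 rows kept: 7.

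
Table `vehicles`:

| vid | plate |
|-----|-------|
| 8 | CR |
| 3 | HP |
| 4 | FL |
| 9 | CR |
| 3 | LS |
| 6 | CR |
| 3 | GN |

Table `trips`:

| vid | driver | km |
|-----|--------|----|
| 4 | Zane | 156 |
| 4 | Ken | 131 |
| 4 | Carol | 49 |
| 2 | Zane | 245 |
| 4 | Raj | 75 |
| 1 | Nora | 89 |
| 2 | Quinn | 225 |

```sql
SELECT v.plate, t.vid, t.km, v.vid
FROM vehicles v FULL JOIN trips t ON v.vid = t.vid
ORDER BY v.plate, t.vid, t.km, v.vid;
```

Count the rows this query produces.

13

FULL OUTER JOIN keeps every row from both sides; unmatched rows get NULL for the other side's columns.
Matching on v.vid = t.vid.
Matched pairs: 4; unmatched v rows kept: 6; unmatched t rows kept: 3.
Total: 4 matched + 9 padded = 13 rows.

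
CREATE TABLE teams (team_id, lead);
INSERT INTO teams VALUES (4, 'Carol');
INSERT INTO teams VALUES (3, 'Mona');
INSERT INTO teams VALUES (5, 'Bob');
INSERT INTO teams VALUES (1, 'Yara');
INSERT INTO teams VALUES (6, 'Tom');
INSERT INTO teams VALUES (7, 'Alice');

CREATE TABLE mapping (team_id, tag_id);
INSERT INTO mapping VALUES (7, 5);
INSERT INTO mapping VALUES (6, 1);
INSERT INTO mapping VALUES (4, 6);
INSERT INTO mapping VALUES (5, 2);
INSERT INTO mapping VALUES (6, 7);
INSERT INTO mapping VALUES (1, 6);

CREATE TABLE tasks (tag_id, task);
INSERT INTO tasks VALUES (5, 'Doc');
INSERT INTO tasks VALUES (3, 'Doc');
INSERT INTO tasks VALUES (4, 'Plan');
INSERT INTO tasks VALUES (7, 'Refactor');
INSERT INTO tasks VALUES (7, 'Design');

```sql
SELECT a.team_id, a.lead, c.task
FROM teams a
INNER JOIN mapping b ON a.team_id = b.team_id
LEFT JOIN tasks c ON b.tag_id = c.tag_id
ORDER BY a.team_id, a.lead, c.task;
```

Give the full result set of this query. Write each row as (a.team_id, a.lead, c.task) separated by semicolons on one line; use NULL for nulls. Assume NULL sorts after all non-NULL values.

(1, Yara, NULL); (4, Carol, NULL); (5, Bob, NULL); (6, Tom, Design); (6, Tom, Refactor); (6, Tom, NULL); (7, Alice, Doc)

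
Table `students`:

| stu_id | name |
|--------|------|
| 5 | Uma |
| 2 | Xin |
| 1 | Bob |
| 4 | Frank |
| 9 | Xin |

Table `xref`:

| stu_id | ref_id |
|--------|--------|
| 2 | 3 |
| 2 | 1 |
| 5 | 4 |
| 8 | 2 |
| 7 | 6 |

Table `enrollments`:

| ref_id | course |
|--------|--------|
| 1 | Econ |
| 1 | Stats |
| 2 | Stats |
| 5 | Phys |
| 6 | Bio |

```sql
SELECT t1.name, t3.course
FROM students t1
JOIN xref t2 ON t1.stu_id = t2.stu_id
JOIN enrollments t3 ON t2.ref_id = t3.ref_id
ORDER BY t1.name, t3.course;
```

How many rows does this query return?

Step 1 — t1 INNER JOIN t2 on stu_id → 3 row(s).
Then INNER JOIN `enrollments t3` on ref_id: keep only rows whose t2.ref_id appears in t3.
Result: 2 row(s).

2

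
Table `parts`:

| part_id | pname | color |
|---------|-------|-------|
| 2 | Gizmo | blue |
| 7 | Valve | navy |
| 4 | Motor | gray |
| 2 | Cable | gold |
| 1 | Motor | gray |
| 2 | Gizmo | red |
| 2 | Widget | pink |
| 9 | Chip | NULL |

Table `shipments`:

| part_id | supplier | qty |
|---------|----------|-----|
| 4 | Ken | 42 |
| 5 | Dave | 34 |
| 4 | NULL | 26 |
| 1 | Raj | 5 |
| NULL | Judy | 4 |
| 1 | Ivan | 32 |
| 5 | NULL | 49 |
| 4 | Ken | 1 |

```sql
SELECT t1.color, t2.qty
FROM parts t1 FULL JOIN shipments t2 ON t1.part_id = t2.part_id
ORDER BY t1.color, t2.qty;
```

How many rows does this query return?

FULL OUTER JOIN keeps every row from both sides; unmatched rows get NULL for the other side's columns.
Matching on t1.part_id = t2.part_id. A NULL in a compared column never satisfies the condition.
- t1 (part_id=2) has no partner → padded with NULL.
- t1 (part_id=7) has no partner → padded with NULL.
- t1 (part_id=4) pairs with 3 row(s) of t2.
- t1 (part_id=2) has no partner → padded with NULL.
- t1 (part_id=1) pairs with 2 row(s) of t2.
- t1 (part_id=2) has no partner → padded with NULL.
- t1 (part_id=2) has no partner → padded with NULL.
- t1 (part_id=9) has no partner → padded with NULL.
- 3 t2 row(s) had no t1 match → kept, t1 columns NULL.
Total: 5 matched + 9 padded = 14 rows.

14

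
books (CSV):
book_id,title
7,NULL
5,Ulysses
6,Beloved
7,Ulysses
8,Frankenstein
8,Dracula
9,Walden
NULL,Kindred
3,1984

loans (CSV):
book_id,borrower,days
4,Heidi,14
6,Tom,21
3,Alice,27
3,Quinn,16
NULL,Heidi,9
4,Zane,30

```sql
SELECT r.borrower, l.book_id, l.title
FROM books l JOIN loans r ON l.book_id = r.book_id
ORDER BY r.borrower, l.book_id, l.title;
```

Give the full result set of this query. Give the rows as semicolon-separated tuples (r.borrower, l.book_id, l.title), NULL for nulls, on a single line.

(Alice, 3, 1984); (Quinn, 3, 1984); (Tom, 6, Beloved)

INNER JOIN keeps only pairs where the ON condition holds.
Matching on l.book_id = r.book_id. A NULL in a compared column never satisfies the condition.
- book_id=7: no matching r row, dropped.
- book_id=5: no matching r row, dropped.
- book_id=6: 1 matching r row(s), so 1 row(s) emitted.
- book_id=7: no matching r row, dropped.
- book_id=8: no matching r row, dropped.
- book_id=8: no matching r row, dropped.
- book_id=9: no matching r row, dropped.
- book_id=NULL: no matching r row, dropped.
- book_id=3: 2 matching r row(s), so 2 row(s) emitted.
After projecting and ordering:
r.borrower | l.book_id | l.title
Alice | 3 | 1984
Quinn | 3 | 1984
Tom | 6 | Beloved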